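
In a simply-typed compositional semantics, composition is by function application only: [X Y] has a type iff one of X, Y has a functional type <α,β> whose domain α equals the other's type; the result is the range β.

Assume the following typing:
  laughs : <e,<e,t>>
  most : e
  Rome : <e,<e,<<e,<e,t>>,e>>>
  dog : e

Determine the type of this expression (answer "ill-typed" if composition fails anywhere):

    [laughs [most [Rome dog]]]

[Rome dog]: <e,<e,<<e,<e,t>>,e>>> applied to e yields <e,<<e,<e,t>>,e>>.
[most [Rome dog]]: <e,<<e,<e,t>>,e>> applied to e yields <<e,<e,t>>,e>.
[laughs [most [Rome dog]]]: <<e,<e,t>>,e> applied to <e,<e,t>> yields e.

e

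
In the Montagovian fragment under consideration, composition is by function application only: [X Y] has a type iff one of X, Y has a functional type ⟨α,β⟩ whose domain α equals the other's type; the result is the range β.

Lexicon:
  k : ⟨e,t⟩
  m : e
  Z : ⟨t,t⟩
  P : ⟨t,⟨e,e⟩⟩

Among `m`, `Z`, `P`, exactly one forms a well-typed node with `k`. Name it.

m

m — combines: k : ⟨e,t⟩ takes m : e as argument, giving t.
Z : ⟨t,t⟩ — neither side's domain matches the other.
P : ⟨t,⟨e,e⟩⟩ — neither side's domain matches the other.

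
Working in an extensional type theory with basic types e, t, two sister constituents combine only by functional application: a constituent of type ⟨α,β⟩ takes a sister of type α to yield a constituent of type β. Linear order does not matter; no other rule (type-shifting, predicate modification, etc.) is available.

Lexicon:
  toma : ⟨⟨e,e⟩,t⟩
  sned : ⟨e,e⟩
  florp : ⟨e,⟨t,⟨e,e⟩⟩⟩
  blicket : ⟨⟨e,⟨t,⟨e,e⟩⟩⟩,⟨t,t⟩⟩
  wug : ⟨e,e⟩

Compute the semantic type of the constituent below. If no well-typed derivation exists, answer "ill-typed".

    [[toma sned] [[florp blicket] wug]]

[toma sned]: toma is ⟨⟨e,e⟩,t⟩, sned is ⟨e,e⟩; result t.
[florp blicket]: blicket is ⟨⟨e,⟨t,⟨e,e⟩⟩⟩,⟨t,t⟩⟩, florp is ⟨e,⟨t,⟨e,e⟩⟩⟩; result ⟨t,t⟩.
[[florp blicket] wug]: ⟨t,t⟩ and ⟨e,e⟩ cannot combine by function application — type clash.

ill-typed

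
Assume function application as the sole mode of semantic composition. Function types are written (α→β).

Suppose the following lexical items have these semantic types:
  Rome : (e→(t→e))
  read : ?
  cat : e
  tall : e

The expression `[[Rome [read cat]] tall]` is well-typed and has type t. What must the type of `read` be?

(e→((e→(t→e))→(e→t)))

For [[Rome [read cat]] tall] to have type t with tall of type e, [Rome [read cat]] must be the function: [Rome [read cat]] : (e→t).
For [Rome [read cat]] to have type (e→t) with Rome of type (e→(t→e)), [read cat] must be the function: [read cat] : ((e→(t→e))→(e→t)).
For [read cat] to have type ((e→(t→e))→(e→t)) with cat of type e, read must be the function: read : (e→((e→(t→e))→(e→t))).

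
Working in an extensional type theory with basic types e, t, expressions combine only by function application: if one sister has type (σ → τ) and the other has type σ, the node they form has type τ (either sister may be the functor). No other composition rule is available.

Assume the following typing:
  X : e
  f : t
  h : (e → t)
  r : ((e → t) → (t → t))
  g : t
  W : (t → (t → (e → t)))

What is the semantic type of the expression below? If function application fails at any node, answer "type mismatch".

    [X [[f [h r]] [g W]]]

t

[h r]: r is ((e → t) → (t → t)), h is (e → t); result (t → t).
[f [h r]]: [h r] is (t → t), f is t; result t.
[g W]: W is (t → (t → (e → t))), g is t; result (t → (e → t)).
[[f [h r]] [g W]]: [g W] is (t → (e → t)), [f [h r]] is t; result (e → t).
[X [[f [h r]] [g W]]]: [[f [h r]] [g W]] is (e → t), X is e; result t.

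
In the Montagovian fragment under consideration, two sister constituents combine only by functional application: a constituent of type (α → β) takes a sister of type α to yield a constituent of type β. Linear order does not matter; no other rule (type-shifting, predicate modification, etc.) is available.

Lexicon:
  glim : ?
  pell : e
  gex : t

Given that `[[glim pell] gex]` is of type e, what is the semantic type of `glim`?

(e → (t → e))

For [[glim pell] gex] to have type e with gex of type t, [glim pell] must be the function: [glim pell] : (t → e).
For [glim pell] to have type (t → e) with pell of type e, glim must be the function: glim : (e → (t → e)).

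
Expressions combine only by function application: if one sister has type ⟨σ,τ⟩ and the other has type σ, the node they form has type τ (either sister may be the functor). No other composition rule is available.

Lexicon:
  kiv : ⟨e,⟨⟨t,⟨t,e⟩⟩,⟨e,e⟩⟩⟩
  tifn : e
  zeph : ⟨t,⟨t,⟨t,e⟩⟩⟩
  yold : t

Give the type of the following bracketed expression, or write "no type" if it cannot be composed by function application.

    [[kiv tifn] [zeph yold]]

⟨e,e⟩

[kiv tifn]: kiv is ⟨e,⟨⟨t,⟨t,e⟩⟩,⟨e,e⟩⟩⟩, tifn is e; result ⟨⟨t,⟨t,e⟩⟩,⟨e,e⟩⟩.
[zeph yold]: zeph is ⟨t,⟨t,⟨t,e⟩⟩⟩, yold is t; result ⟨t,⟨t,e⟩⟩.
[[kiv tifn] [zeph yold]]: [kiv tifn] is ⟨⟨t,⟨t,e⟩⟩,⟨e,e⟩⟩, [zeph yold] is ⟨t,⟨t,e⟩⟩; result ⟨e,e⟩.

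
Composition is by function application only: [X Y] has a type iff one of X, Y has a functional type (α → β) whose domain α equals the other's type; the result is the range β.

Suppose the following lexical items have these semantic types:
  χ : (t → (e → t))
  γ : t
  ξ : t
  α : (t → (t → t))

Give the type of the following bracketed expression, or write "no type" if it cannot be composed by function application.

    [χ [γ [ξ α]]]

[ξ α]: (t → (t → t)) applied to t yields (t → t).
[γ [ξ α]]: (t → t) applied to t yields t.
[χ [γ [ξ α]]]: (t → (e → t)) applied to t yields (e → t).

(e → t)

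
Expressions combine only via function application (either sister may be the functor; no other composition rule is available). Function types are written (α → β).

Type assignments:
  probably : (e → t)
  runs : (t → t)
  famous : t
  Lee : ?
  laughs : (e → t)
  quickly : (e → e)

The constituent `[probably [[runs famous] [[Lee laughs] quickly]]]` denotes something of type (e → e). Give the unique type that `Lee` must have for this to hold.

((e → t) → ((e → e) → (t → ((e → t) → (e → e)))))

[probably [[runs famous] [[Lee laughs] quickly]]] must have type (e → e). The sister probably has type (e → t); that is not a function onto (e → e), so [[runs famous] [[Lee laughs] quickly]] must be the functor, of type ((e → t) → (e → e)).
[[runs famous] [[Lee laughs] quickly]] must have type ((e → t) → (e → e)). The sister [runs famous] has type t; that is not a function onto ((e → t) → (e → e)), so [[Lee laughs] quickly] must be the functor, of type (t → ((e → t) → (e → e))).
[[Lee laughs] quickly] must have type (t → ((e → t) → (e → e))). The sister quickly has type (e → e); that is not a function onto (t → ((e → t) → (e → e))), so [Lee laughs] must be the functor, of type ((e → e) → (t → ((e → t) → (e → e)))).
[Lee laughs] must have type ((e → e) → (t → ((e → t) → (e → e)))). The sister laughs has type (e → t); that is not a function onto ((e → e) → (t → ((e → t) → (e → e)))), so Lee must be the functor, of type ((e → t) → ((e → e) → (t → ((e → t) → (e → e))))).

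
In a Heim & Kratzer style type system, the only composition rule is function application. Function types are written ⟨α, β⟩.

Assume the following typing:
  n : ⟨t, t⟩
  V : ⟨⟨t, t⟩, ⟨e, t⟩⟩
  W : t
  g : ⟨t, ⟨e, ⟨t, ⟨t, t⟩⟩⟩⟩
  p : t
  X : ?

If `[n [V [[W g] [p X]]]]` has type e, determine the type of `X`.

For [n [V [[W g] [p X]]]] to have type e with n of type ⟨t, t⟩, [V [[W g] [p X]]] must be the function: [V [[W g] [p X]]] : ⟨⟨t, t⟩, e⟩.
For [V [[W g] [p X]]] to have type ⟨⟨t, t⟩, e⟩ with V of type ⟨⟨t, t⟩, ⟨e, t⟩⟩, [[W g] [p X]] must be the function: [[W g] [p X]] : ⟨⟨⟨t, t⟩, ⟨e, t⟩⟩, ⟨⟨t, t⟩, e⟩⟩.
For [[W g] [p X]] to have type ⟨⟨⟨t, t⟩, ⟨e, t⟩⟩, ⟨⟨t, t⟩, e⟩⟩ with [W g] of type ⟨e, ⟨t, ⟨t, t⟩⟩⟩, [p X] must be the function: [p X] : ⟨⟨e, ⟨t, ⟨t, t⟩⟩⟩, ⟨⟨⟨t, t⟩, ⟨e, t⟩⟩, ⟨⟨t, t⟩, e⟩⟩⟩.
For [p X] to have type ⟨⟨e, ⟨t, ⟨t, t⟩⟩⟩, ⟨⟨⟨t, t⟩, ⟨e, t⟩⟩, ⟨⟨t, t⟩, e⟩⟩⟩ with p of type t, X must be the function: X : ⟨t, ⟨⟨e, ⟨t, ⟨t, t⟩⟩⟩, ⟨⟨⟨t, t⟩, ⟨e, t⟩⟩, ⟨⟨t, t⟩, e⟩⟩⟩⟩.

⟨t, ⟨⟨e, ⟨t, ⟨t, t⟩⟩⟩, ⟨⟨⟨t, t⟩, ⟨e, t⟩⟩, ⟨⟨t, t⟩, e⟩⟩⟩⟩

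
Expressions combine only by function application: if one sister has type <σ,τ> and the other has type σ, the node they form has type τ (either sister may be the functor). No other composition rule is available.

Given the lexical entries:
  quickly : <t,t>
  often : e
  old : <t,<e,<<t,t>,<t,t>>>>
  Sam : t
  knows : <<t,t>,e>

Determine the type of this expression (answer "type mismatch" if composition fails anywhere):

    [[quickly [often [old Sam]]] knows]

e

[old Sam] — old of type <t,<e,<<t,t>,<t,t>>>> combines with Sam of type t: type <e,<<t,t>,<t,t>>>.
[often [old Sam]] — [old Sam] of type <e,<<t,t>,<t,t>>> combines with often of type e: type <<t,t>,<t,t>>.
[quickly [often [old Sam]]] — [often [old Sam]] of type <<t,t>,<t,t>> combines with quickly of type <t,t>: type <t,t>.
[[quickly [often [old Sam]]] knows] — knows of type <<t,t>,e> combines with [quickly [often [old Sam]]] of type <t,t>: type e.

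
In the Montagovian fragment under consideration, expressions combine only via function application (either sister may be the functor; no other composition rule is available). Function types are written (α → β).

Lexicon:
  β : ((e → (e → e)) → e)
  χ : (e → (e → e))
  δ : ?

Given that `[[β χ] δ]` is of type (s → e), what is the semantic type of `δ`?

At [[β χ] δ] (required: (s → e)): [β χ] is e, which is not a function with range (s → e); hence δ is the functor — type (e → (s → e)).

(e → (s → e))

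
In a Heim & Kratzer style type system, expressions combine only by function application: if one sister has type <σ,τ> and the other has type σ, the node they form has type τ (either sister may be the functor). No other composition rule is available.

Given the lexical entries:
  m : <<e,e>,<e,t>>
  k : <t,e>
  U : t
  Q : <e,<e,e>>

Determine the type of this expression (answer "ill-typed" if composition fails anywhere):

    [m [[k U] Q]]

[k U]: functor k : <t,e>, argument U : t; result e.
[[k U] Q]: functor Q : <e,<e,e>>, argument [k U] : e; result <e,e>.
[m [[k U] Q]]: functor m : <<e,e>,<e,t>>, argument [[k U] Q] : <e,e>; result <e,t>.

<e,t>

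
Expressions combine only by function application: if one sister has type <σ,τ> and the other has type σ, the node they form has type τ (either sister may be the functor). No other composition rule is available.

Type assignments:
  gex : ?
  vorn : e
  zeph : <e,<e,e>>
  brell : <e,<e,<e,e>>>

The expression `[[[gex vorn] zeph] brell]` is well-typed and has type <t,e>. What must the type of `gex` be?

<e,<<e,<e,e>>,<<e,<e,<e,e>>>,<t,e>>>>

[[[gex vorn] zeph] brell] is required to be <t,e>. brell : <e,<e,<e,e>>> cannot yield <t,e> as functor, so [[gex vorn] zeph] : <<e,<e,<e,e>>>,<t,e>>.
[[gex vorn] zeph] is required to be <<e,<e,<e,e>>>,<t,e>>. zeph : <e,<e,e>> cannot yield <<e,<e,<e,e>>>,<t,e>> as functor, so [gex vorn] : <<e,<e,e>>,<<e,<e,<e,e>>>,<t,e>>>.
[gex vorn] is required to be <<e,<e,e>>,<<e,<e,<e,e>>>,<t,e>>>. vorn : e cannot yield <<e,<e,e>>,<<e,<e,<e,e>>>,<t,e>>> as functor, so gex : <e,<<e,<e,e>>,<<e,<e,<e,e>>>,<t,e>>>>.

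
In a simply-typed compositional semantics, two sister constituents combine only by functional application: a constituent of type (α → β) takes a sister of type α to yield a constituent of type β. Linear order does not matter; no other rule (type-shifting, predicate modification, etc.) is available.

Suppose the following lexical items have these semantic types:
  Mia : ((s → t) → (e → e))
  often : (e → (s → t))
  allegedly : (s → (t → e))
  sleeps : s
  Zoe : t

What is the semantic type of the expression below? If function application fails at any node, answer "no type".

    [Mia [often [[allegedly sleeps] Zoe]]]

At [allegedly sleeps], allegedly : (s → (t → e)) takes sleeps : s, giving (t → e).
At [[allegedly sleeps] Zoe], [allegedly sleeps] : (t → e) takes Zoe : t, giving e.
At [often [[allegedly sleeps] Zoe]], often : (e → (s → t)) takes [[allegedly sleeps] Zoe] : e, giving (s → t).
At [Mia [often [[allegedly sleeps] Zoe]]], Mia : ((s → t) → (e → e)) takes [often [[allegedly sleeps] Zoe]] : (s → t), giving (e → e).

(e → e)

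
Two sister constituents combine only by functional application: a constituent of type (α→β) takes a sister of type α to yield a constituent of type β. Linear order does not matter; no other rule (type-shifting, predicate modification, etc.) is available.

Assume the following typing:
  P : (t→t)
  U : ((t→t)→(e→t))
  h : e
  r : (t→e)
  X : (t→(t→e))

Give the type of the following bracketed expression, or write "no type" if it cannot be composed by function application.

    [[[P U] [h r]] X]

[P U] — U of type ((t→t)→(e→t)) combines with P of type (t→t): type (e→t).
[h r]: e and (t→e) cannot combine by function application — type clash.

no type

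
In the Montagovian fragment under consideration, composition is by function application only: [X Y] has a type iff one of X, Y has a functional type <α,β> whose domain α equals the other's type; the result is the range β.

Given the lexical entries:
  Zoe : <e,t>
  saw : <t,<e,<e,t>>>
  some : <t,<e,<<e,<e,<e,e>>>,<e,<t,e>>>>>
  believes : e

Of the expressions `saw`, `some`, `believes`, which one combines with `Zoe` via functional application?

believes

saw : <t,<e,<e,t>>> — neither side's domain matches the other.
some : <t,<e,<<e,<e,<e,e>>>,<e,<t,e>>>>> — neither side's domain matches the other.
believes — combines: Zoe : <e,t> takes believes : e as argument, giving t.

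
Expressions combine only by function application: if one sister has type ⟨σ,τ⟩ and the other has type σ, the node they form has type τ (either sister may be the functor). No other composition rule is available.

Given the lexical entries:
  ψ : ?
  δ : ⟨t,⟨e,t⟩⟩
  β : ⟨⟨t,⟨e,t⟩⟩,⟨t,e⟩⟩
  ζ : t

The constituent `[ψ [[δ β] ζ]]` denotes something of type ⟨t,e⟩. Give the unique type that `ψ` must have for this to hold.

[ψ [[δ β] ζ]] must have type ⟨t,e⟩. The sister [[δ β] ζ] has type e; that is not a function onto ⟨t,e⟩, so ψ must be the functor, of type ⟨e,⟨t,e⟩⟩.

⟨e,⟨t,e⟩⟩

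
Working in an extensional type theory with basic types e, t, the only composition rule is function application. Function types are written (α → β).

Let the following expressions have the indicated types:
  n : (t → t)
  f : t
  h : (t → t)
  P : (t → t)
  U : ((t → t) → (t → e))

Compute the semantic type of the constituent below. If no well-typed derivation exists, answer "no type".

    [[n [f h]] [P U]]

e

[f h]: functor h : (t → t), argument f : t; result t.
[n [f h]]: functor n : (t → t), argument [f h] : t; result t.
[P U]: functor U : ((t → t) → (t → e)), argument P : (t → t); result (t → e).
[[n [f h]] [P U]]: functor [P U] : (t → e), argument [n [f h]] : t; result e.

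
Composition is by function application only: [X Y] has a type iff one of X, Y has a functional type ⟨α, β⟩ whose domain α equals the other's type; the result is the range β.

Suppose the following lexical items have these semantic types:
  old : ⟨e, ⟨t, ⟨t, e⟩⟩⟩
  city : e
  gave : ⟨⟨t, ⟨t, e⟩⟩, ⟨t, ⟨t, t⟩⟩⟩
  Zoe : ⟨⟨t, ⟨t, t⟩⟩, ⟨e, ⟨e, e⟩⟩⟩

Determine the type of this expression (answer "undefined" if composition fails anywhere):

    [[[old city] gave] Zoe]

[old city]: old is ⟨e, ⟨t, ⟨t, e⟩⟩⟩, city is e; result ⟨t, ⟨t, e⟩⟩.
[[old city] gave]: gave is ⟨⟨t, ⟨t, e⟩⟩, ⟨t, ⟨t, t⟩⟩⟩, [old city] is ⟨t, ⟨t, e⟩⟩; result ⟨t, ⟨t, t⟩⟩.
[[[old city] gave] Zoe]: Zoe is ⟨⟨t, ⟨t, t⟩⟩, ⟨e, ⟨e, e⟩⟩⟩, [[old city] gave] is ⟨t, ⟨t, t⟩⟩; result ⟨e, ⟨e, e⟩⟩.

⟨e, ⟨e, e⟩⟩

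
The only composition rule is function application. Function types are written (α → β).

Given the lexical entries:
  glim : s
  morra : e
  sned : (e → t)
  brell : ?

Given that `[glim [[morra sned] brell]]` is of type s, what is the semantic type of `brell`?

[glim [[morra sned] brell]] must have type s. The sister glim has type s; that is not a function onto s, so [[morra sned] brell] must be the functor, of type (s → s).
[[morra sned] brell] must have type (s → s). The sister [morra sned] has type t; that is not a function onto (s → s), so brell must be the functor, of type (t → (s → s)).

(t → (s → s))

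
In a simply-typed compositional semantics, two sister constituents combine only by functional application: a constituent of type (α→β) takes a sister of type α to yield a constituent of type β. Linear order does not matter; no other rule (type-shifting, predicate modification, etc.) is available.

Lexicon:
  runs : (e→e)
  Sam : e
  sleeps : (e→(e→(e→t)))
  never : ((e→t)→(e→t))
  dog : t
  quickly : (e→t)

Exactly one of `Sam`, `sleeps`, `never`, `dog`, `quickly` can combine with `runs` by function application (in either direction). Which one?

Sam

Sam — combines: runs : (e→e) takes Sam : e as argument, giving e.
sleeps : (e→(e→(e→t))) — runs needs e; sleeps needs e; neither fits.
never : ((e→t)→(e→t)) — runs needs e; never needs (e→t); neither fits.
dog : t — runs needs e; dog needs nothing (atomic); neither fits.
quickly : (e→t) — runs needs e; quickly needs e; neither fits.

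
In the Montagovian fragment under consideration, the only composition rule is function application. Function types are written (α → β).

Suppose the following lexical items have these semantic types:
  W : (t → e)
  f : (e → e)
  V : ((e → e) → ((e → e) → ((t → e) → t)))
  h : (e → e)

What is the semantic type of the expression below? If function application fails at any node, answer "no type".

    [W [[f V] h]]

[f V] — V of type ((e → e) → ((e → e) → ((t → e) → t))) combines with f of type (e → e): type ((e → e) → ((t → e) → t)).
[[f V] h] — [f V] of type ((e → e) → ((t → e) → t)) combines with h of type (e → e): type ((t → e) → t).
[W [[f V] h]] — [[f V] h] of type ((t → e) → t) combines with W of type (t → e): type t.

t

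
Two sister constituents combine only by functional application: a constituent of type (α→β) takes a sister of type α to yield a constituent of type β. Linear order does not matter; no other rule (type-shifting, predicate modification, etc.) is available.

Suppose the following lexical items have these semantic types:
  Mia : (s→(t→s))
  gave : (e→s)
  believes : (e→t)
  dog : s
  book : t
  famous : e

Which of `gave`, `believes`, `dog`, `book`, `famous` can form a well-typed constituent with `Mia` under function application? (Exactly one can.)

dog

gave : (e→s) — Mia needs s; gave needs e; neither fits.
believes : (e→t) — Mia needs s; believes needs e; neither fits.
dog — combines: Mia : (s→(t→s)) takes dog : s as argument, giving (t→s).
book : t — Mia needs s; book needs nothing (atomic); neither fits.
famous : e — Mia needs s; famous needs nothing (atomic); neither fits.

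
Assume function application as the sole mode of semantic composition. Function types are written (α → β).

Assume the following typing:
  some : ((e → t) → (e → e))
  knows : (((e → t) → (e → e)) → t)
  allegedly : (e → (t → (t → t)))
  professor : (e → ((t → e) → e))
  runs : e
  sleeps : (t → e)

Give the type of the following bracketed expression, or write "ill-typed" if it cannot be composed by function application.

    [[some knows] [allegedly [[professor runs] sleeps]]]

[some knows]: functor knows : (((e → t) → (e → e)) → t), argument some : ((e → t) → (e → e)); result t.
[professor runs]: functor professor : (e → ((t → e) → e)), argument runs : e; result ((t → e) → e).
[[professor runs] sleeps]: functor [professor runs] : ((t → e) → e), argument sleeps : (t → e); result e.
[allegedly [[professor runs] sleeps]]: functor allegedly : (e → (t → (t → t))), argument [[professor runs] sleeps] : e; result (t → (t → t)).
[[some knows] [allegedly [[professor runs] sleeps]]]: functor [allegedly [[professor runs] sleeps]] : (t → (t → t)), argument [some knows] : t; result (t → t).

(t → t)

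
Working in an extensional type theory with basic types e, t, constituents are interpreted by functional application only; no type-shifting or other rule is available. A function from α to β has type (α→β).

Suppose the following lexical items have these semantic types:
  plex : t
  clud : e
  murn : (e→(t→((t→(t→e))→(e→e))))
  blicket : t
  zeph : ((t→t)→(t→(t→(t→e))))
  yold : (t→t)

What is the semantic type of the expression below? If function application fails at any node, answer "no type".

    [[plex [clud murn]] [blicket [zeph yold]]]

[clud murn]: (e→(t→((t→(t→e))→(e→e)))) applied to e yields (t→((t→(t→e))→(e→e))).
[plex [clud murn]]: (t→((t→(t→e))→(e→e))) applied to t yields ((t→(t→e))→(e→e)).
[zeph yold]: ((t→t)→(t→(t→(t→e)))) applied to (t→t) yields (t→(t→(t→e))).
[blicket [zeph yold]]: (t→(t→(t→e))) applied to t yields (t→(t→e)).
[[plex [clud murn]] [blicket [zeph yold]]]: ((t→(t→e))→(e→e)) applied to (t→(t→e)) yields (e→e).

(e→e)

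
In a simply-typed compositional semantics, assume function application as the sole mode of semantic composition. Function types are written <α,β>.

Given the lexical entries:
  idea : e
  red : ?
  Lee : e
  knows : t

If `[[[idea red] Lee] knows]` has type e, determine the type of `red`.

[[[idea red] Lee] knows] is required to be e. knows : t cannot yield e as functor, so [[idea red] Lee] : <t,e>.
[[idea red] Lee] is required to be <t,e>. Lee : e cannot yield <t,e> as functor, so [idea red] : <e,<t,e>>.
[idea red] is required to be <e,<t,e>>. idea : e cannot yield <e,<t,e>> as functor, so red : <e,<e,<t,e>>>.

<e,<e,<t,e>>>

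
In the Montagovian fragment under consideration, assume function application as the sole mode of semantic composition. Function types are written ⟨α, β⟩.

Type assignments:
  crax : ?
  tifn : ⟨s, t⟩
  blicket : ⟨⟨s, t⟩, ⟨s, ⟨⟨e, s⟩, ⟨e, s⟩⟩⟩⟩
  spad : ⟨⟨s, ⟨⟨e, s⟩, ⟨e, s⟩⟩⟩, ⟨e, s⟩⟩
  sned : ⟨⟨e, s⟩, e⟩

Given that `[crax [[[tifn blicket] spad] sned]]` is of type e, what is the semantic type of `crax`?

⟨e, e⟩

At [crax [[[tifn blicket] spad] sned]] (required: e): [[[tifn blicket] spad] sned] is e, which is not a function with range e; hence crax is the functor — type ⟨e, e⟩.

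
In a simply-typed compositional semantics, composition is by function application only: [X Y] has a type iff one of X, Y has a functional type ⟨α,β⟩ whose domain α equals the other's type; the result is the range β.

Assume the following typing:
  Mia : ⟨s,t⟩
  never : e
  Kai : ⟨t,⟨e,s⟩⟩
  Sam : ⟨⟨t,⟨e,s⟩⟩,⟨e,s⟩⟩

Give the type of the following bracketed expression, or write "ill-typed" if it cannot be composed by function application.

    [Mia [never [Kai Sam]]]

[Kai Sam] — Sam of type ⟨⟨t,⟨e,s⟩⟩,⟨e,s⟩⟩ combines with Kai of type ⟨t,⟨e,s⟩⟩: type ⟨e,s⟩.
[never [Kai Sam]] — [Kai Sam] of type ⟨e,s⟩ combines with never of type e: type s.
[Mia [never [Kai Sam]]] — Mia of type ⟨s,t⟩ combines with [never [Kai Sam]] of type s: type t.

t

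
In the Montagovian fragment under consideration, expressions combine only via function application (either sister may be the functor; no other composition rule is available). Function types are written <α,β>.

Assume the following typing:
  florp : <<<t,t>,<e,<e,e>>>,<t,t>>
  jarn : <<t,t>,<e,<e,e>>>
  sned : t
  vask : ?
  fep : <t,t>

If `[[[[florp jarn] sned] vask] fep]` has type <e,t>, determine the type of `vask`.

[[[[florp jarn] sned] vask] fep] must have type <e,t>. The sister fep has type <t,t>; that is not a function onto <e,t>, so [[[florp jarn] sned] vask] must be the functor, of type <<t,t>,<e,t>>.
[[[florp jarn] sned] vask] must have type <<t,t>,<e,t>>. The sister [[florp jarn] sned] has type t; that is not a function onto <<t,t>,<e,t>>, so vask must be the functor, of type <t,<<t,t>,<e,t>>>.

<t,<<t,t>,<e,t>>>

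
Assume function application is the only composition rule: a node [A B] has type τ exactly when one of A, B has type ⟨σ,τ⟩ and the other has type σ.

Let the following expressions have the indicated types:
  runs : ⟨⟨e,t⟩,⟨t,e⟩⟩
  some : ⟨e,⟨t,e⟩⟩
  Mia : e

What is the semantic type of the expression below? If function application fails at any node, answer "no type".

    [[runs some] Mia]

no type

At [runs some]: neither ⟨⟨e,t⟩,⟨t,e⟩⟩ nor ⟨e,⟨t,e⟩⟩ can take the other as argument; the node is ill-typed.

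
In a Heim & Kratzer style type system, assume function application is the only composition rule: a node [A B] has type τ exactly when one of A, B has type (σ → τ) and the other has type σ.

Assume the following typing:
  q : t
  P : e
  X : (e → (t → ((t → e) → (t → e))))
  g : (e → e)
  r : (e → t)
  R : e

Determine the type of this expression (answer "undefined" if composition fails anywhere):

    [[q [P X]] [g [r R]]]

[P X]: functor X : (e → (t → ((t → e) → (t → e)))), argument P : e; result (t → ((t → e) → (t → e))).
[q [P X]]: functor [P X] : (t → ((t → e) → (t → e))), argument q : t; result ((t → e) → (t → e)).
[r R]: functor r : (e → t), argument R : e; result t.
At [g [r R]]: neither (e → e) nor t can take the other as argument; the node is ill-typed.

undefined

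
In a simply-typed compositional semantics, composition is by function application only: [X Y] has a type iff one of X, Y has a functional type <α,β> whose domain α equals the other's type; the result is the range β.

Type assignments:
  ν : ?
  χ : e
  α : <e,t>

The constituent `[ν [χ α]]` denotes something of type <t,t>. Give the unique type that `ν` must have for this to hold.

<t,<t,t>>

At [ν [χ α]] (required: <t,t>): [χ α] is t, which is not a function with range <t,t>; hence ν is the functor — type <t,<t,t>>.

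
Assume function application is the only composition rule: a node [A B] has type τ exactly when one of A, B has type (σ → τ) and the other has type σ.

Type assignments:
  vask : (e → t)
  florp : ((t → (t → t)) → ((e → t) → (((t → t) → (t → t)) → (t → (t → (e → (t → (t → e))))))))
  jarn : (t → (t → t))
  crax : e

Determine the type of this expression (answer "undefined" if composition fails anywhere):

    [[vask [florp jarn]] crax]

undefined

[florp jarn]: ((t → (t → t)) → ((e → t) → (((t → t) → (t → t)) → (t → (t → (e → (t → (t → e)))))))) applied to (t → (t → t)) yields ((e → t) → (((t → t) → (t → t)) → (t → (t → (e → (t → (t → e))))))).
[vask [florp jarn]]: ((e → t) → (((t → t) → (t → t)) → (t → (t → (e → (t → (t → e))))))) applied to (e → t) yields (((t → t) → (t → t)) → (t → (t → (e → (t → (t → e)))))).
[[vask [florp jarn]] crax]: (((t → t) → (t → t)) → (t → (t → (e → (t → (t → e)))))) with e — neither is a function whose domain matches the other; composition fails here.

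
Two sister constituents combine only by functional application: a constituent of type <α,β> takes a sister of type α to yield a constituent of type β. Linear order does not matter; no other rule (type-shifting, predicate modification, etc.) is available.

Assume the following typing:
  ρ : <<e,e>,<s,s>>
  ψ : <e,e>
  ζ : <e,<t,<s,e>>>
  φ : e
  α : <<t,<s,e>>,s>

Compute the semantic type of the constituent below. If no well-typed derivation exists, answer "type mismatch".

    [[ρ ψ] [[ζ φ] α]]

s

[ρ ψ]: ρ is <<e,e>,<s,s>>, ψ is <e,e>; result <s,s>.
[ζ φ]: ζ is <e,<t,<s,e>>>, φ is e; result <t,<s,e>>.
[[ζ φ] α]: α is <<t,<s,e>>,s>, [ζ φ] is <t,<s,e>>; result s.
[[ρ ψ] [[ζ φ] α]]: [ρ ψ] is <s,s>, [[ζ φ] α] is s; result s.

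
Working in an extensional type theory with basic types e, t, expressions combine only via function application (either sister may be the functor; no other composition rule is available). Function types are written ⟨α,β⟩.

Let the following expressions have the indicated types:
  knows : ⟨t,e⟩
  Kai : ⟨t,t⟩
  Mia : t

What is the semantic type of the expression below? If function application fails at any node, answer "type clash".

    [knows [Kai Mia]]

e

At [Kai Mia], Kai : ⟨t,t⟩ takes Mia : t, giving t.
At [knows [Kai Mia]], knows : ⟨t,e⟩ takes [Kai Mia] : t, giving e.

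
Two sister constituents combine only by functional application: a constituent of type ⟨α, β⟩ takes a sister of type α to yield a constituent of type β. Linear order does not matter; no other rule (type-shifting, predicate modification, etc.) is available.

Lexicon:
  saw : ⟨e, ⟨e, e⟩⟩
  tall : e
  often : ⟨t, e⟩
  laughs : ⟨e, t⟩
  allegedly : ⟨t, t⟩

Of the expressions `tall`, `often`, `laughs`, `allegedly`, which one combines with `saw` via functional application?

tall — combines: saw : ⟨e, ⟨e, e⟩⟩ takes tall : e as argument, giving ⟨e, e⟩.
often : ⟨t, e⟩ — saw needs e; often needs t; neither fits.
laughs : ⟨e, t⟩ — saw needs e; laughs needs e; neither fits.
allegedly : ⟨t, t⟩ — saw needs e; allegedly needs t; neither fits.

tall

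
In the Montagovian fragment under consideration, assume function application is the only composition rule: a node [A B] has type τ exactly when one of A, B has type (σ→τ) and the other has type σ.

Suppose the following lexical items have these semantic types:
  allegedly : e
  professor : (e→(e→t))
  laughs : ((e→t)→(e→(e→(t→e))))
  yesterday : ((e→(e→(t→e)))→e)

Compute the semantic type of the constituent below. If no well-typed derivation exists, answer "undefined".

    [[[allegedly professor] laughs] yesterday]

e

At [allegedly professor], professor : (e→(e→t)) takes allegedly : e, giving (e→t).
At [[allegedly professor] laughs], laughs : ((e→t)→(e→(e→(t→e)))) takes [allegedly professor] : (e→t), giving (e→(e→(t→e))).
At [[[allegedly professor] laughs] yesterday], yesterday : ((e→(e→(t→e)))→e) takes [[allegedly professor] laughs] : (e→(e→(t→e))), giving e.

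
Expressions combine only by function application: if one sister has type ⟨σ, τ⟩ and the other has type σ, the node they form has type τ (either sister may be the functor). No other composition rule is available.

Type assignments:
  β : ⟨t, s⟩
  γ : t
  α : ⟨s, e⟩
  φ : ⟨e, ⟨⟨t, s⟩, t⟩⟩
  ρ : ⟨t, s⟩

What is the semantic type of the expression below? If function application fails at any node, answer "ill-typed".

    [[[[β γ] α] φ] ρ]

At [β γ], β : ⟨t, s⟩ takes γ : t, giving s.
At [[β γ] α], α : ⟨s, e⟩ takes [β γ] : s, giving e.
At [[[β γ] α] φ], φ : ⟨e, ⟨⟨t, s⟩, t⟩⟩ takes [[β γ] α] : e, giving ⟨⟨t, s⟩, t⟩.
At [[[[β γ] α] φ] ρ], [[[β γ] α] φ] : ⟨⟨t, s⟩, t⟩ takes ρ : ⟨t, s⟩, giving t.

t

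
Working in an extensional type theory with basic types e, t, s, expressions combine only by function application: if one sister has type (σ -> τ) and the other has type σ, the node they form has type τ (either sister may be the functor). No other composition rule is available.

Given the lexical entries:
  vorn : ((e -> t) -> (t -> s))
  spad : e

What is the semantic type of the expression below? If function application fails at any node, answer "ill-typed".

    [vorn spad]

ill-typed

[vorn spad]: ((e -> t) -> (t -> s)) and e cannot combine by function application — type clash.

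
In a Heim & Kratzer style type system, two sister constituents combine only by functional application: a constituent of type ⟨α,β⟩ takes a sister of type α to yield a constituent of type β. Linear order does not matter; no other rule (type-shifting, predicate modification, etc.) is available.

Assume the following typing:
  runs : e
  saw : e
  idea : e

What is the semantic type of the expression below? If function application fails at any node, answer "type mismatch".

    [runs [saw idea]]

type mismatch

[saw idea]: e and e cannot combine by function application — type clash.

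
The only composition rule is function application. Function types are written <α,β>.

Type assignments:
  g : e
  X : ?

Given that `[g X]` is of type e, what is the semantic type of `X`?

At [g X] (required: e): g is e, which is not a function with range e; hence X is the functor — type <e,e>.

<e,e>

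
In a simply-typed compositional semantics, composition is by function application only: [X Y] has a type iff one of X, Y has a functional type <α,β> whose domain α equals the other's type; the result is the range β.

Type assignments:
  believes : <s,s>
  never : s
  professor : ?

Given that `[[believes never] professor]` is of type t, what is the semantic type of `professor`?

<s,t>

[[believes never] professor] is required to be t. [believes never] : s cannot yield t as functor, so professor : <s,t>.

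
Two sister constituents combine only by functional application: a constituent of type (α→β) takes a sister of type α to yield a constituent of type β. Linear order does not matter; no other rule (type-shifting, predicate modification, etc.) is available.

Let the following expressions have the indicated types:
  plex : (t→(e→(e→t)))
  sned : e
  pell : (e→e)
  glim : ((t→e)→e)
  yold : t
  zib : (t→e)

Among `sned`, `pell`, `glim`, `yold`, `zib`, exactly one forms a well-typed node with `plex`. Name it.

sned : e — no; plex wants t, and sned wants nothing (atomic).
pell : (e→e) — no; plex wants t, and pell wants e.
glim : ((t→e)→e) — no; plex wants t, and glim wants (t→e).
yold — combines: plex : (t→(e→(e→t))) takes yold : t as argument, giving (e→(e→t)).
zib : (t→e) — no; plex wants t, and zib wants t.

yold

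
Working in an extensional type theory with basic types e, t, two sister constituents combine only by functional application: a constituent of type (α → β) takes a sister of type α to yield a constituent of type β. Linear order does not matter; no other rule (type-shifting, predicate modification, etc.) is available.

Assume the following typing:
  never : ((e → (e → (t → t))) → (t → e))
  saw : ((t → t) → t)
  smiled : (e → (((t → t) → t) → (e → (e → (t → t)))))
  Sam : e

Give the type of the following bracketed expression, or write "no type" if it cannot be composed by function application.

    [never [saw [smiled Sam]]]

[smiled Sam]: functor smiled : (e → (((t → t) → t) → (e → (e → (t → t))))), argument Sam : e; result (((t → t) → t) → (e → (e → (t → t)))).
[saw [smiled Sam]]: functor [smiled Sam] : (((t → t) → t) → (e → (e → (t → t)))), argument saw : ((t → t) → t); result (e → (e → (t → t))).
[never [saw [smiled Sam]]]: functor never : ((e → (e → (t → t))) → (t → e)), argument [saw [smiled Sam]] : (e → (e → (t → t))); result (t → e).

(t → e)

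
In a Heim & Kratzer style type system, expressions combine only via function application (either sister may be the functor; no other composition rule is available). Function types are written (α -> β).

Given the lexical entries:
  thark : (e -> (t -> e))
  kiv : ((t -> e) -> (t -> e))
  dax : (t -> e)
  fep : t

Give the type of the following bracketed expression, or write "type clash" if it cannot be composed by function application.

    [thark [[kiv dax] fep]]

(t -> e)

[kiv dax] — kiv of type ((t -> e) -> (t -> e)) combines with dax of type (t -> e): type (t -> e).
[[kiv dax] fep] — [kiv dax] of type (t -> e) combines with fep of type t: type e.
[thark [[kiv dax] fep]] — thark of type (e -> (t -> e)) combines with [[kiv dax] fep] of type e: type (t -> e).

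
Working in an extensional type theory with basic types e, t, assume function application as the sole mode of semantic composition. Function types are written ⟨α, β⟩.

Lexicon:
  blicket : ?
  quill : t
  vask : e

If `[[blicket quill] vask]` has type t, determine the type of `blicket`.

⟨t, ⟨e, t⟩⟩

For [[blicket quill] vask] to have type t with vask of type e, [blicket quill] must be the function: [blicket quill] : ⟨e, t⟩.
For [blicket quill] to have type ⟨e, t⟩ with quill of type t, blicket must be the function: blicket : ⟨t, ⟨e, t⟩⟩.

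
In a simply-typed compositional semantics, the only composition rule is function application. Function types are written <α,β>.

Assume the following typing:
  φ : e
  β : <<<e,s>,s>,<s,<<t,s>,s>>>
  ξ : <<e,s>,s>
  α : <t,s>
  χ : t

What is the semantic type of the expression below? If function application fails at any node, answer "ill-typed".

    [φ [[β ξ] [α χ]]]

[β ξ]: functor β : <<<e,s>,s>,<s,<<t,s>,s>>>, argument ξ : <<e,s>,s>; result <s,<<t,s>,s>>.
[α χ]: functor α : <t,s>, argument χ : t; result s.
[[β ξ] [α χ]]: functor [β ξ] : <s,<<t,s>,s>>, argument [α χ] : s; result <<t,s>,s>.
[φ [[β ξ] [α χ]]]: e with <<t,s>,s> — neither is a function whose domain matches the other; composition fails here.

ill-typed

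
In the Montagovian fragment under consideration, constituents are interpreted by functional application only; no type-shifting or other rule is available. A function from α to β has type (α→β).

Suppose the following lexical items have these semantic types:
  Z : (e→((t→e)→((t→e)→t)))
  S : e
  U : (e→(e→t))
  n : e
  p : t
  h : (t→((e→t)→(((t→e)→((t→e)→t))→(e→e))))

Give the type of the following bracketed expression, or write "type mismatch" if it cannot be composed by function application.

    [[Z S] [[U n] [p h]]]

[Z S]: Z is (e→((t→e)→((t→e)→t))), S is e; result ((t→e)→((t→e)→t)).
[U n]: U is (e→(e→t)), n is e; result (e→t).
[p h]: h is (t→((e→t)→(((t→e)→((t→e)→t))→(e→e)))), p is t; result ((e→t)→(((t→e)→((t→e)→t))→(e→e))).
[[U n] [p h]]: [p h] is ((e→t)→(((t→e)→((t→e)→t))→(e→e))), [U n] is (e→t); result (((t→e)→((t→e)→t))→(e→e)).
[[Z S] [[U n] [p h]]]: [[U n] [p h]] is (((t→e)→((t→e)→t))→(e→e)), [Z S] is ((t→e)→((t→e)→t)); result (e→e).

(e→e)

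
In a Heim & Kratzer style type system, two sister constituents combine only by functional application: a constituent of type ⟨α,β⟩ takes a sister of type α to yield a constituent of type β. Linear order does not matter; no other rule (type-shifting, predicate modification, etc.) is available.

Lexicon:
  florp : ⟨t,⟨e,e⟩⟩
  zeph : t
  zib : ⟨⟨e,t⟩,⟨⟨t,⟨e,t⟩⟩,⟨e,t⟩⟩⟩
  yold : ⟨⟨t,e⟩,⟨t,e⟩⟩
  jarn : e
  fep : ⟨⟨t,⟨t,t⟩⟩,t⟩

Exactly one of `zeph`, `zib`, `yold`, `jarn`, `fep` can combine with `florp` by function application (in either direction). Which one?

zeph — combines: florp : ⟨t,⟨e,e⟩⟩ takes zeph : t as argument, giving ⟨e,e⟩.
zib : ⟨⟨e,t⟩,⟨⟨t,⟨e,t⟩⟩,⟨e,t⟩⟩⟩ — neither side's domain matches the other.
yold : ⟨⟨t,e⟩,⟨t,e⟩⟩ — neither side's domain matches the other.
jarn : e — neither side's domain matches the other.
fep : ⟨⟨t,⟨t,t⟩⟩,t⟩ — neither side's domain matches the other.

zeph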